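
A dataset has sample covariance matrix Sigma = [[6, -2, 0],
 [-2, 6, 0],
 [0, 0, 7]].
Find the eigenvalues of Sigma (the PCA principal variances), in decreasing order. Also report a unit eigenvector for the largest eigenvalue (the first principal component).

Step 1 — characteristic polynomial p(λ) = det(λI - Sigma) = λ³ - tr·λ² + c_1·λ - det, where tr = trace, c_1 = sum of the principal 2×2 minors, det = det(Sigma):
  tr = 6 + 6 + 7 = 19,
  c_1 = (6·6 - (-2)²) + (6·7 - (0)²) + (6·7 - (0)²) = 32 + 42 + 42 = 116,
  det = 6·(6·7 - (0)²) - (-2)·((-2)·7 - (0)·(0)) + (0)·((-2)·(0) - 6·(0)) = 6·(42) - (-2)·(-14) + (0)·(0) = 224.
  So p(λ) = λ³ - 19λ² + 116λ - 224.
Step 2 — look for an integer root (rational root theorem: any rational root is an integer divisor of 224). Testing λ = 4:
  p(4) = 64 - 304 + 464 - 224 = 0  ✓
  Dividing out (λ - 4): p(λ) = (λ - 4)(λ² - 15λ + 56).
Step 3 — remaining eigenvalues from the quadratic λ² - 15λ + 56 = 0:
  Δ = 15² - 4·56 = 225 - 224 = 1,  λ = (15 ± √1)/2 = (15 ± 1)/2 = 8 or 7.
  Sorted: λ_1 = 8,  λ_2 = 7,  λ_3 = 4  (check: sum = 19 = tr ✓).

Step 4 — unit eigenvector for λ_1 = 8: v spans the null space of (Sigma - λ_1 I), whose rows are
  r_1 = (-2, -2, 0),  r_2 = (-2, -2, 0),  r_3 = (0, 0, -1).
  v is orthogonal to every row, so take v ∝ r_1 × r_3 = ((-2)·(-1) - (0)·(0), (0)·(0) - (-2)·(-1), (-2)·(0) - (-2)·(0)) = (2, -2, 0).
  Rescale (divide by 2): u = (1, -1, 0).
  ||u|| = √((1)² + (-1)² + (0)²) = √(2) ≈ 1.4142,  v_1 = u/||u|| ≈ (0.7071, -0.7071, 0) (||v_1|| = 1).

λ_1 = 8,  λ_2 = 7,  λ_3 = 4;  v_1 ≈ (0.7071, -0.7071, 0)


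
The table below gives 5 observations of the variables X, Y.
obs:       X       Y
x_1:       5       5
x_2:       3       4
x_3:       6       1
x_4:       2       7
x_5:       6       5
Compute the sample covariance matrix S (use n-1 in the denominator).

Step 1 — column means:
  mean(X) = (5 + 3 + 6 + 2 + 6) / 5 = 22/5 = 4.4
  mean(Y) = (5 + 4 + 1 + 7 + 5) / 5 = 22/5 = 4.4

Step 2 — sample covariance S[i,j] = (1/(n-1)) · Σ_k (x_{k,i} - mean_i) · (x_{k,j} - mean_j), with n-1 = 4.
  S[X,X] = ((0.6)·(0.6) + (-1.4)·(-1.4) + (1.6)·(1.6) + (-2.4)·(-2.4) + (1.6)·(1.6)) / 4 = 13.2/4 = 3.3
  S[X,Y] = ((0.6)·(0.6) + (-1.4)·(-0.4) + (1.6)·(-3.4) + (-2.4)·(2.6) + (1.6)·(0.6)) / 4 = -9.8/4 = -2.45
  S[Y,Y] = ((0.6)·(0.6) + (-0.4)·(-0.4) + (-3.4)·(-3.4) + (2.6)·(2.6) + (0.6)·(0.6)) / 4 = 19.2/4 = 4.8

S is symmetric (S[j,i] = S[i,j]). Assembling:

S = [[3.3, -2.45],
 [-2.45, 4.8]]


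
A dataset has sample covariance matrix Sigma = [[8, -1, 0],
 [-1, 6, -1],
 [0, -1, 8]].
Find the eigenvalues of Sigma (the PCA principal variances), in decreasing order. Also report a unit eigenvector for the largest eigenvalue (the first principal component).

Step 1 — characteristic polynomial p(λ) = det(λI - Sigma) = λ³ - tr·λ² + c_1·λ - det, where tr = trace, c_1 = sum of the principal 2×2 minors, det = det(Sigma):
  tr = 8 + 6 + 8 = 22,
  c_1 = (8·6 - (-1)²) + (8·8 - (0)²) + (6·8 - (-1)²) = 47 + 64 + 47 = 158,
  det = 8·(6·8 - (-1)²) - (-1)·((-1)·8 - (-1)·(0)) + (0)·((-1)·(-1) - 6·(0)) = 8·(47) - (-1)·(-8) + (0)·(1) = 368.
  So p(λ) = λ³ - 22λ² + 158λ - 368.
Step 2 — look for an integer root (rational root theorem: any rational root is an integer divisor of 368). Testing λ = 8:
  p(8) = 512 - 1408 + 1264 - 368 = 0  ✓
  Dividing out (λ - 8): p(λ) = (λ - 8)(λ² - 14λ + 46).
Step 3 — remaining eigenvalues from the quadratic λ² - 14λ + 46 = 0:
  Δ = 14² - 4·46 = 196 - 184 = 12,  λ = (14 ± √12)/2 = (14 ± 3.4641)/2 ≈ 8.7321 or 5.2679.
  Sorted: λ_1 = 8.7321,  λ_2 = 8,  λ_3 = 5.2679  (check: sum = 22 = tr ✓).

Step 4 — unit eigenvector for λ_1 ≈ 8.7321: v spans the null space of (Sigma - λ_1 I), whose rows are
  r_1 = (-0.7321, -1, 0),  r_2 = (-1, -2.7321, -1),  r_3 = (0, -1, -0.7321).
  v is orthogonal to every row, so take v ∝ r_1 × r_2 = ((-1)·(-1) - (0)·(-2.7321), (0)·(-1) - (-0.7321)·(-1), (-0.7321)·(-2.7321) - (-1)·(-1)) ≈ (1, -0.7321, 1).
  Let u = (1, -0.7321, 1).
  ||u|| = √((1)² + (-0.7321)² + (1)²) = √(2.5359) ≈ 1.5925,  v_1 = u/||u|| ≈ (0.628, -0.4597, 0.628) (||v_1|| = 1).

λ_1 = 8.7321,  λ_2 = 8,  λ_3 = 5.2679;  v_1 ≈ (0.628, -0.4597, 0.628)


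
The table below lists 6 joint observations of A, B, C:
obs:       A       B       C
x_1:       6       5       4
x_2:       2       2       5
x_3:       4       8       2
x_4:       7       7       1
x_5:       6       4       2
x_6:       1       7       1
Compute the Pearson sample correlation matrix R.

Step 1 — column means:
  mean(A) = (6 + 2 + 4 + 7 + 6 + 1) / 6 = 26/6 = 4.3333
  mean(B) = (5 + 2 + 8 + 7 + 4 + 7) / 6 = 33/6 = 5.5
  mean(C) = (4 + 5 + 2 + 1 + 2 + 1) / 6 = 15/6 = 2.5

Step 2 — sample variances and covariances s[i,j] = (1/(n-1)) · Σ_k (x_{k,i} - mean_i) · (x_{k,j} - mean_j), with n-1 = 5:
  s[A,A] = ((1.6667)·(1.6667) + (-2.3333)·(-2.3333) + (-0.3333)·(-0.3333) + (2.6667)·(2.6667) + (1.6667)·(1.6667) + (-3.3333)·(-3.3333)) / 5 = 29.3333/5 = 5.8667
  s[A,B] = ((1.6667)·(-0.5) + (-2.3333)·(-3.5) + (-0.3333)·(2.5) + (2.6667)·(1.5) + (1.6667)·(-1.5) + (-3.3333)·(1.5)) / 5 = 3/5 = 0.6
  s[A,C] = ((1.6667)·(1.5) + (-2.3333)·(2.5) + (-0.3333)·(-0.5) + (2.6667)·(-1.5) + (1.6667)·(-0.5) + (-3.3333)·(-1.5)) / 5 = -3/5 = -0.6
  s[B,B] = ((-0.5)·(-0.5) + (-3.5)·(-3.5) + (2.5)·(2.5) + (1.5)·(1.5) + (-1.5)·(-1.5) + (1.5)·(1.5)) / 5 = 25.5/5 = 5.1
  s[B,C] = ((-0.5)·(1.5) + (-3.5)·(2.5) + (2.5)·(-0.5) + (1.5)·(-1.5) + (-1.5)·(-0.5) + (1.5)·(-1.5)) / 5 = -14.5/5 = -2.9
  s[C,C] = ((1.5)·(1.5) + (2.5)·(2.5) + (-0.5)·(-0.5) + (-1.5)·(-1.5) + (-0.5)·(-0.5) + (-1.5)·(-1.5)) / 5 = 13.5/5 = 2.7
  Sample standard deviations s_i = √(s[i,i]):
  s(A) = √(5.8667) = 2.4221
  s(B) = √(5.1) = 2.2583
  s(C) = √(2.7) = 1.6432

Step 3 — r_{ij} = s_{ij} / (s_i · s_j):
  r[A,A] = 1 (diagonal).
  r[A,B] = 0.6 / (2.4221 · 2.2583) = 0.6 / 5.4699 = 0.1097
  r[A,C] = -0.6 / (2.4221 · 1.6432) = -0.6 / 3.9799 = -0.1508
  r[B,B] = 1 (diagonal).
  r[B,C] = -2.9 / (2.2583 · 1.6432) = -2.9 / 3.7108 = -0.7815
  r[C,C] = 1 (diagonal).

R is symmetric with unit diagonal. Assembling:

R = [[1, 0.1097, -0.1508],
 [0.1097, 1, -0.7815],
 [-0.1508, -0.7815, 1]]


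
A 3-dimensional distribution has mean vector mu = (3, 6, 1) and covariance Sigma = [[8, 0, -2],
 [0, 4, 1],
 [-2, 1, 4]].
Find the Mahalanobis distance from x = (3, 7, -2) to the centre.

Step 1 — centre the observation: (x - mu) = (0, 1, -3).

Step 2 — invert Sigma (cofactor / det for 3×3, or solve directly):
  Sigma^{-1} = [[0.1442, -0.0192, 0.0769],
 [-0.0192, 0.2692, -0.0769],
 [0.0769, -0.0769, 0.3077]].

Step 3 — form the quadratic (x - mu)^T · Sigma^{-1} · (x - mu):
  Sigma^{-1} · (x - mu) = (-0.25, 0.5, -1).
  (x - mu)^T · [Sigma^{-1} · (x - mu)] = (0)·(-0.25) + (1)·(0.5) + (-3)·(-1) = 3.5.

Step 4 — take square root: d = √(3.5) ≈ 1.8708.

d(x, mu) = √(3.5) ≈ 1.8708


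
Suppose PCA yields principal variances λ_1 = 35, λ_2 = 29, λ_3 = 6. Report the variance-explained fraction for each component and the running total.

Step 1 — total variance = trace(Sigma) = Σ λ_i = 35 + 29 + 6 = 70.

Step 2 — fraction explained by component i = λ_i / Σ λ:
  PC1: 35/70 = 0.5
  PC2: 29/70 = 0.4143
  PC3: 6/70 = 0.0857

Step 3 — cumulative fraction after k components = (λ_1 + ... + λ_k) / Σ λ:
  k = 1: 35/70 = 0.5
  k = 2: (35 + 29)/70 = 64/70 = 0.9143
  k = 3: (35 + 29 + 6)/70 = 70/70 = 1

Summary (fraction, with percent):

explained: PC1 0.5 (50%), PC2 0.4143 (41.43%), PC3 0.0857 (8.57%);  cumulative: 0.5, 0.9143, 1


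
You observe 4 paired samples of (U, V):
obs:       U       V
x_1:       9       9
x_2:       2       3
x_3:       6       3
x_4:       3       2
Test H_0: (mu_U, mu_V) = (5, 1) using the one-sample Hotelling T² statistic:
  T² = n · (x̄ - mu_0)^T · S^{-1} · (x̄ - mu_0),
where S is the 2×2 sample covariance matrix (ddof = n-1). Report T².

Step 1 — sample mean vector:
  mean(U) = (9 + 2 + 6 + 3) / 4 = 20/4 = 5
  mean(V) = (9 + 3 + 3 + 2) / 4 = 17/4 = 4.25
  x̄ = (5, 4.25),  deviation x̄ - mu_0 = (5, 4.25) - (5, 1) = (0, 3.25).

Step 2 — sample covariance matrix, S[i,j] = (1/(n-1)) · Σ_k (x_{k,i} - mean_i) · (x_{k,j} - mean_j), divisor n-1 = 3:
  S[U,U] = ((4)·(4) + (-3)·(-3) + (1)·(1) + (-2)·(-2)) / 3 = 30/3 = 10
  S[U,V] = ((4)·(4.75) + (-3)·(-1.25) + (1)·(-1.25) + (-2)·(-2.25)) / 3 = 26/3 = 8.6667
  S[V,V] = ((4.75)·(4.75) + (-1.25)·(-1.25) + (-1.25)·(-1.25) + (-2.25)·(-2.25)) / 3 = 30.75/3 = 10.25
  S = [[10, 8.6667],
 [8.6667, 10.25]].

Step 3 — invert S. det(S) = 10·10.25 - (8.6667)² = 27.3889.
  S^{-1} = (1/det) · [[d, -b], [-b, a]] = [[0.3742, -0.3164],
 [-0.3164, 0.3651]].

Step 4 — quadratic form (x̄ - mu_0)^T · S^{-1} · (x̄ - mu_0):
  S^{-1} · (x̄ - mu_0) = (-1.0284, 1.1866),
  (x̄ - mu_0)^T · [...] = (0)·(-1.0284) + (3.25)·(1.1866) = 3.8565.

Step 5 — scale by n: T² = 4 · 3.8565 = 15.426.

T² ≈ 15.426


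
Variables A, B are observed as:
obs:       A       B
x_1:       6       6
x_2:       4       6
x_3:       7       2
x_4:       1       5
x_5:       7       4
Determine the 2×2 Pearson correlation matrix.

Step 1 — column means:
  mean(A) = (6 + 4 + 7 + 1 + 7) / 5 = 25/5 = 5
  mean(B) = (6 + 6 + 2 + 5 + 4) / 5 = 23/5 = 4.6

Step 2 — sample variances and covariances s[i,j] = (1/(n-1)) · Σ_k (x_{k,i} - mean_i) · (x_{k,j} - mean_j), with n-1 = 4:
  s[A,A] = ((1)·(1) + (-1)·(-1) + (2)·(2) + (-4)·(-4) + (2)·(2)) / 4 = 26/4 = 6.5
  s[A,B] = ((1)·(1.4) + (-1)·(1.4) + (2)·(-2.6) + (-4)·(0.4) + (2)·(-0.6)) / 4 = -8/4 = -2
  s[B,B] = ((1.4)·(1.4) + (1.4)·(1.4) + (-2.6)·(-2.6) + (0.4)·(0.4) + (-0.6)·(-0.6)) / 4 = 11.2/4 = 2.8
  Sample standard deviations s_i = √(s[i,i]):
  s(A) = √(6.5) = 2.5495
  s(B) = √(2.8) = 1.6733

Step 3 — r_{ij} = s_{ij} / (s_i · s_j):
  r[A,A] = 1 (diagonal).
  r[A,B] = -2 / (2.5495 · 1.6733) = -2 / 4.2661 = -0.4688
  r[B,B] = 1 (diagonal).

R is symmetric with unit diagonal. Assembling:

R = [[1, -0.4688],
 [-0.4688, 1]]


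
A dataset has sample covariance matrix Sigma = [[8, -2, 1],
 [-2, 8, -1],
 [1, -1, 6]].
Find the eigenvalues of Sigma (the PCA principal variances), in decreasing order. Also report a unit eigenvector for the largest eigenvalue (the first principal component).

Step 1 — characteristic polynomial p(λ) = det(λI - Sigma) = λ³ - tr·λ² + c_1·λ - det, where tr = trace, c_1 = sum of the principal 2×2 minors, det = det(Sigma):
  tr = 8 + 8 + 6 = 22,
  c_1 = (8·8 - (-2)²) + (8·6 - (1)²) + (8·6 - (-1)²) = 60 + 47 + 47 = 154,
  det = 8·(8·6 - (-1)²) - (-2)·((-2)·6 - (-1)·(1)) + (1)·((-2)·(-1) - 8·(1)) = 8·(47) - (-2)·(-11) + (1)·(-6) = 348.
  So p(λ) = λ³ - 22λ² + 154λ - 348.
Step 2 — look for an integer root (rational root theorem: any rational root is an integer divisor of 348). Testing λ = 6:
  p(6) = 216 - 792 + 924 - 348 = 0  ✓
  Dividing out (λ - 6): p(λ) = (λ - 6)(λ² - 16λ + 58).
Step 3 — remaining eigenvalues from the quadratic λ² - 16λ + 58 = 0:
  Δ = 16² - 4·58 = 256 - 232 = 24,  λ = (16 ± √24)/2 = (16 ± 4.899)/2 ≈ 10.4495 or 5.5505.
  Sorted: λ_1 = 10.4495,  λ_2 = 6,  λ_3 = 5.5505  (check: sum = 22 = tr ✓).

Step 4 — unit eigenvector for λ_1 ≈ 10.4495: v spans the null space of (Sigma - λ_1 I), whose rows are
  r_1 = (-2.4495, -2, 1),  r_2 = (-2, -2.4495, -1),  r_3 = (1, -1, -4.4495).
  v is orthogonal to every row, so take v ∝ r_1 × r_2 = ((-2)·(-1) - (1)·(-2.4495), (1)·(-2) - (-2.4495)·(-1), (-2.4495)·(-2.4495) - (-2)·(-2)) ≈ (4.4495, -4.4495, 2).
  Let u = (4.4495, -4.4495, 2).
  ||u|| = √((4.4495)² + (-4.4495)² + (2)²) = √(43.5959) ≈ 6.6027,  v_1 = u/||u|| ≈ (0.6739, -0.6739, 0.3029) (||v_1|| = 1).

λ_1 = 10.4495,  λ_2 = 6,  λ_3 = 5.5505;  v_1 ≈ (0.6739, -0.6739, 0.3029)


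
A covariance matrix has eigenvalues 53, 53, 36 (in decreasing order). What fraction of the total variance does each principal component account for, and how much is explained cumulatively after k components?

Step 1 — total variance = trace(Sigma) = Σ λ_i = 53 + 53 + 36 = 142.

Step 2 — fraction explained by component i = λ_i / Σ λ:
  PC1: 53/142 = 0.3732
  PC2: 53/142 = 0.3732
  PC3: 36/142 = 0.2535

Step 3 — cumulative fraction after k components = (λ_1 + ... + λ_k) / Σ λ:
  k = 1: 53/142 = 0.3732
  k = 2: (53 + 53)/142 = 106/142 = 0.7465
  k = 3: (53 + 53 + 36)/142 = 142/142 = 1

Summary (fraction, with percent):

explained: PC1 0.3732 (37.32%), PC2 0.3732 (37.32%), PC3 0.2535 (25.35%);  cumulative: 0.3732, 0.7465, 1


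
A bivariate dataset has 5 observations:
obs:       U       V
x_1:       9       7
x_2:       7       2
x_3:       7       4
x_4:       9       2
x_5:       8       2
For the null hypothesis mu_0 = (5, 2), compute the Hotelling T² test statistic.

Step 1 — sample mean vector:
  mean(U) = (9 + 7 + 7 + 9 + 8) / 5 = 40/5 = 8
  mean(V) = (7 + 2 + 4 + 2 + 2) / 5 = 17/5 = 3.4
  x̄ = (8, 3.4),  deviation x̄ - mu_0 = (8, 3.4) - (5, 2) = (3, 1.4).

Step 2 — sample covariance matrix, S[i,j] = (1/(n-1)) · Σ_k (x_{k,i} - mean_i) · (x_{k,j} - mean_j), divisor n-1 = 4:
  S[U,U] = ((1)·(1) + (-1)·(-1) + (-1)·(-1) + (1)·(1) + (0)·(0)) / 4 = 4/4 = 1
  S[U,V] = ((1)·(3.6) + (-1)·(-1.4) + (-1)·(0.6) + (1)·(-1.4) + (0)·(-1.4)) / 4 = 3/4 = 0.75
  S[V,V] = ((3.6)·(3.6) + (-1.4)·(-1.4) + (0.6)·(0.6) + (-1.4)·(-1.4) + (-1.4)·(-1.4)) / 4 = 19.2/4 = 4.8
  S = [[1, 0.75],
 [0.75, 4.8]].

Step 3 — invert S. det(S) = 1·4.8 - (0.75)² = 4.2375.
  S^{-1} = (1/det) · [[d, -b], [-b, a]] = [[1.1327, -0.177],
 [-0.177, 0.236]].

Step 4 — quadratic form (x̄ - mu_0)^T · S^{-1} · (x̄ - mu_0):
  S^{-1} · (x̄ - mu_0) = (3.1504, -0.2006),
  (x̄ - mu_0)^T · [...] = (3)·(3.1504) + (1.4)·(-0.2006) = 9.1705.

Step 5 — scale by n: T² = 5 · 9.1705 = 45.8525.

T² ≈ 45.8525


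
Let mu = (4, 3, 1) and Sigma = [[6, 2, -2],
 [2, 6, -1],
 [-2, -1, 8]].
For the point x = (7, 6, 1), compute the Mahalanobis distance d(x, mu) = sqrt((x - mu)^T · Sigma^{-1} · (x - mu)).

Step 1 — centre the observation: (x - mu) = (3, 3, 0).

Step 2 — invert Sigma (cofactor / det for 3×3, or solve directly):
  Sigma^{-1} = [[0.2009, -0.0598, 0.0427],
 [-0.0598, 0.188, 0.0085],
 [0.0427, 0.0085, 0.1368]].

Step 3 — form the quadratic (x - mu)^T · Sigma^{-1} · (x - mu):
  Sigma^{-1} · (x - mu) = (0.4231, 0.3846, 0.1538).
  (x - mu)^T · [Sigma^{-1} · (x - mu)] = (3)·(0.4231) + (3)·(0.3846) + (0)·(0.1538) = 2.4231.

Step 4 — take square root: d = √(2.4231) ≈ 1.5566.

d(x, mu) = √(2.4231) ≈ 1.5566


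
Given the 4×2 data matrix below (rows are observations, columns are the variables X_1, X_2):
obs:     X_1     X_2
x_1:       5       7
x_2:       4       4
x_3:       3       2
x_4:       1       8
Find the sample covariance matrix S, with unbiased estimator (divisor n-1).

Step 1 — column means:
  mean(X_1) = (5 + 4 + 3 + 1) / 4 = 13/4 = 3.25
  mean(X_2) = (7 + 4 + 2 + 8) / 4 = 21/4 = 5.25

Step 2 — sample covariance S[i,j] = (1/(n-1)) · Σ_k (x_{k,i} - mean_i) · (x_{k,j} - mean_j), with n-1 = 3.
  S[X_1,X_1] = ((1.75)·(1.75) + (0.75)·(0.75) + (-0.25)·(-0.25) + (-2.25)·(-2.25)) / 3 = 8.75/3 = 2.9167
  S[X_1,X_2] = ((1.75)·(1.75) + (0.75)·(-1.25) + (-0.25)·(-3.25) + (-2.25)·(2.75)) / 3 = -3.25/3 = -1.0833
  S[X_2,X_2] = ((1.75)·(1.75) + (-1.25)·(-1.25) + (-3.25)·(-3.25) + (2.75)·(2.75)) / 3 = 22.75/3 = 7.5833

S is symmetric (S[j,i] = S[i,j]). Assembling:

S = [[2.9167, -1.0833],
 [-1.0833, 7.5833]]


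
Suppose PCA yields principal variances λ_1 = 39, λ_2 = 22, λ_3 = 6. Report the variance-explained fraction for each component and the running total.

Step 1 — total variance = trace(Sigma) = Σ λ_i = 39 + 22 + 6 = 67.

Step 2 — fraction explained by component i = λ_i / Σ λ:
  PC1: 39/67 = 0.5821
  PC2: 22/67 = 0.3284
  PC3: 6/67 = 0.0896

Step 3 — cumulative fraction after k components = (λ_1 + ... + λ_k) / Σ λ:
  k = 1: 39/67 = 0.5821
  k = 2: (39 + 22)/67 = 61/67 = 0.9104
  k = 3: (39 + 22 + 6)/67 = 67/67 = 1

Summary (fraction, with percent):

explained: PC1 0.5821 (58.21%), PC2 0.3284 (32.84%), PC3 0.0896 (8.96%);  cumulative: 0.5821, 0.9104, 1


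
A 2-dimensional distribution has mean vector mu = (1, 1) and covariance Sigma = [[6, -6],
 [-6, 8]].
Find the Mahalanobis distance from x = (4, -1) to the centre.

Step 1 — centre the observation: (x - mu) = (3, -2).

Step 2 — invert Sigma. det(Sigma) = 6·8 - (-6)² = 12.
  Sigma^{-1} = (1/det) · [[d, -b], [-b, a]] = [[0.6667, 0.5],
 [0.5, 0.5]].

Step 3 — form the quadratic (x - mu)^T · Sigma^{-1} · (x - mu):
  Sigma^{-1} · (x - mu) = (1, 0.5).
  (x - mu)^T · [Sigma^{-1} · (x - mu)] = (3)·(1) + (-2)·(0.5) = 2.

Step 4 — take square root: d = √(2) ≈ 1.4142.

d(x, mu) = √(2) ≈ 1.4142


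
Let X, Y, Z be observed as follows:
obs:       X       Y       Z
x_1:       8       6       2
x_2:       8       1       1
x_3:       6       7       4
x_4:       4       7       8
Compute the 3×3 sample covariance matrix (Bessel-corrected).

Step 1 — column means:
  mean(X) = (8 + 8 + 6 + 4) / 4 = 26/4 = 6.5
  mean(Y) = (6 + 1 + 7 + 7) / 4 = 21/4 = 5.25
  mean(Z) = (2 + 1 + 4 + 8) / 4 = 15/4 = 3.75

Step 2 — sample covariance S[i,j] = (1/(n-1)) · Σ_k (x_{k,i} - mean_i) · (x_{k,j} - mean_j), with n-1 = 3.
  S[X,X] = ((1.5)·(1.5) + (1.5)·(1.5) + (-0.5)·(-0.5) + (-2.5)·(-2.5)) / 3 = 11/3 = 3.6667
  S[X,Y] = ((1.5)·(0.75) + (1.5)·(-4.25) + (-0.5)·(1.75) + (-2.5)·(1.75)) / 3 = -10.5/3 = -3.5
  S[X,Z] = ((1.5)·(-1.75) + (1.5)·(-2.75) + (-0.5)·(0.25) + (-2.5)·(4.25)) / 3 = -17.5/3 = -5.8333
  S[Y,Y] = ((0.75)·(0.75) + (-4.25)·(-4.25) + (1.75)·(1.75) + (1.75)·(1.75)) / 3 = 24.75/3 = 8.25
  S[Y,Z] = ((0.75)·(-1.75) + (-4.25)·(-2.75) + (1.75)·(0.25) + (1.75)·(4.25)) / 3 = 18.25/3 = 6.0833
  S[Z,Z] = ((-1.75)·(-1.75) + (-2.75)·(-2.75) + (0.25)·(0.25) + (4.25)·(4.25)) / 3 = 28.75/3 = 9.5833

S is symmetric (S[j,i] = S[i,j]). Assembling:

S = [[3.6667, -3.5, -5.8333],
 [-3.5, 8.25, 6.0833],
 [-5.8333, 6.0833, 9.5833]]


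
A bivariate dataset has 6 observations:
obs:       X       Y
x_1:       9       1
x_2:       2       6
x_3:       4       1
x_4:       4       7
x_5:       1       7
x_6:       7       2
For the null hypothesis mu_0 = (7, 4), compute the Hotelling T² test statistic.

Step 1 — sample mean vector:
  mean(X) = (9 + 2 + 4 + 4 + 1 + 7) / 6 = 27/6 = 4.5
  mean(Y) = (1 + 6 + 1 + 7 + 7 + 2) / 6 = 24/6 = 4
  x̄ = (4.5, 4),  deviation x̄ - mu_0 = (4.5, 4) - (7, 4) = (-2.5, 0).

Step 2 — sample covariance matrix, S[i,j] = (1/(n-1)) · Σ_k (x_{k,i} - mean_i) · (x_{k,j} - mean_j), divisor n-1 = 5:
  S[X,X] = ((4.5)·(4.5) + (-2.5)·(-2.5) + (-0.5)·(-0.5) + (-0.5)·(-0.5) + (-3.5)·(-3.5) + (2.5)·(2.5)) / 5 = 45.5/5 = 9.1
  S[X,Y] = ((4.5)·(-3) + (-2.5)·(2) + (-0.5)·(-3) + (-0.5)·(3) + (-3.5)·(3) + (2.5)·(-2)) / 5 = -34/5 = -6.8
  S[Y,Y] = ((-3)·(-3) + (2)·(2) + (-3)·(-3) + (3)·(3) + (3)·(3) + (-2)·(-2)) / 5 = 44/5 = 8.8
  S = [[9.1, -6.8],
 [-6.8, 8.8]].

Step 3 — invert S. det(S) = 9.1·8.8 - (-6.8)² = 33.84.
  S^{-1} = (1/det) · [[d, -b], [-b, a]] = [[0.26, 0.2009],
 [0.2009, 0.2689]].

Step 4 — quadratic form (x̄ - mu_0)^T · S^{-1} · (x̄ - mu_0):
  S^{-1} · (x̄ - mu_0) = (-0.6501, -0.5024),
  (x̄ - mu_0)^T · [...] = (-2.5)·(-0.6501) + (0)·(-0.5024) = 1.6253.

Step 5 — scale by n: T² = 6 · 1.6253 = 9.7518.

T² ≈ 9.7518


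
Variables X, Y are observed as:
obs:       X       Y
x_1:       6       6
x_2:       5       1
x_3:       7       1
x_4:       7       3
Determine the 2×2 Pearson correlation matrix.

Step 1 — column means:
  mean(X) = (6 + 5 + 7 + 7) / 4 = 25/4 = 6.25
  mean(Y) = (6 + 1 + 1 + 3) / 4 = 11/4 = 2.75

Step 2 — sample variances and covariances s[i,j] = (1/(n-1)) · Σ_k (x_{k,i} - mean_i) · (x_{k,j} - mean_j), with n-1 = 3:
  s[X,X] = ((-0.25)·(-0.25) + (-1.25)·(-1.25) + (0.75)·(0.75) + (0.75)·(0.75)) / 3 = 2.75/3 = 0.9167
  s[X,Y] = ((-0.25)·(3.25) + (-1.25)·(-1.75) + (0.75)·(-1.75) + (0.75)·(0.25)) / 3 = 0.25/3 = 0.0833
  s[Y,Y] = ((3.25)·(3.25) + (-1.75)·(-1.75) + (-1.75)·(-1.75) + (0.25)·(0.25)) / 3 = 16.75/3 = 5.5833
  Sample standard deviations s_i = √(s[i,i]):
  s(X) = √(0.9167) = 0.9574
  s(Y) = √(5.5833) = 2.3629

Step 3 — r_{ij} = s_{ij} / (s_i · s_j):
  r[X,X] = 1 (diagonal).
  r[X,Y] = 0.0833 / (0.9574 · 2.3629) = 0.0833 / 2.2623 = 0.0368
  r[Y,Y] = 1 (diagonal).

R is symmetric with unit diagonal. Assembling:

R = [[1, 0.0368],
 [0.0368, 1]]


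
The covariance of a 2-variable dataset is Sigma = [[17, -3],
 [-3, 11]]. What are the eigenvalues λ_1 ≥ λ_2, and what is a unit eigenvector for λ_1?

Step 1 — characteristic polynomial of 2×2 Sigma:
  det(Sigma - λI) = λ² - trace · λ + det = 0.
  trace = 17 + 11 = 28, det = 17·11 - (-3)² = 178.
Step 2 — discriminant:
  Δ = trace² - 4·det = 784 - 712 = 72.
Step 3 — eigenvalues:
  λ = (trace ± √Δ)/2 = (28 ± 8.4853)/2,
  λ_1 = 18.2426,  λ_2 = 9.7574.

Step 4 — unit eigenvector for λ_1: solve (Sigma - λ_1 I)v = 0. First row:
  (17 - 18.2426)·v_x + (-3)·v_y = 0, i.e. (-1.2426)·v_x + (-3)·v_y = 0,
  so v ∝ (b, λ_1 - a) = (-3, 1.2426); multiply by -1 so the first entry is positive: u = (3, -1.2426).
  ||u|| = √((3)² + (-1.2426)²) = √(10.5442) ≈ 3.2472,
  v_1 = u/||u|| ≈ (0.9239, -0.3827) (||v_1|| = 1).

λ_1 = 18.2426,  λ_2 = 9.7574;  v_1 ≈ (0.9239, -0.3827)


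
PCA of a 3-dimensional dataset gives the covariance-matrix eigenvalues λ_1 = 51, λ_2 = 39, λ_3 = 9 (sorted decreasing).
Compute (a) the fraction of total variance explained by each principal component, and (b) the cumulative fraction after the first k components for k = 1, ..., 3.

Step 1 — total variance = trace(Sigma) = Σ λ_i = 51 + 39 + 9 = 99.

Step 2 — fraction explained by component i = λ_i / Σ λ:
  PC1: 51/99 = 0.5152
  PC2: 39/99 = 0.3939
  PC3: 9/99 = 0.0909

Step 3 — cumulative fraction after k components = (λ_1 + ... + λ_k) / Σ λ:
  k = 1: 51/99 = 0.5152
  k = 2: (51 + 39)/99 = 90/99 = 0.9091
  k = 3: (51 + 39 + 9)/99 = 99/99 = 1

Summary (fraction, with percent):

explained: PC1 0.5152 (51.52%), PC2 0.3939 (39.39%), PC3 0.0909 (9.09%);  cumulative: 0.5152, 0.9091, 1


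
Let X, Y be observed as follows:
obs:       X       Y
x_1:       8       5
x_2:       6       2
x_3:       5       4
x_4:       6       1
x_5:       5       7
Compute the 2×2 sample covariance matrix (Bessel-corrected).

Step 1 — column means:
  mean(X) = (8 + 6 + 5 + 6 + 5) / 5 = 30/5 = 6
  mean(Y) = (5 + 2 + 4 + 1 + 7) / 5 = 19/5 = 3.8

Step 2 — sample covariance S[i,j] = (1/(n-1)) · Σ_k (x_{k,i} - mean_i) · (x_{k,j} - mean_j), with n-1 = 4.
  S[X,X] = ((2)·(2) + (0)·(0) + (-1)·(-1) + (0)·(0) + (-1)·(-1)) / 4 = 6/4 = 1.5
  S[X,Y] = ((2)·(1.2) + (0)·(-1.8) + (-1)·(0.2) + (0)·(-2.8) + (-1)·(3.2)) / 4 = -1/4 = -0.25
  S[Y,Y] = ((1.2)·(1.2) + (-1.8)·(-1.8) + (0.2)·(0.2) + (-2.8)·(-2.8) + (3.2)·(3.2)) / 4 = 22.8/4 = 5.7

S is symmetric (S[j,i] = S[i,j]). Assembling:

S = [[1.5, -0.25],
 [-0.25, 5.7]]


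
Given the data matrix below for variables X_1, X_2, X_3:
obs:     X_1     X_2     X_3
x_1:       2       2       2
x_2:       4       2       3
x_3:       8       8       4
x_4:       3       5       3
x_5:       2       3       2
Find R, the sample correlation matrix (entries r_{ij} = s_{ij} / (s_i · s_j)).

Step 1 — column means:
  mean(X_1) = (2 + 4 + 8 + 3 + 2) / 5 = 19/5 = 3.8
  mean(X_2) = (2 + 2 + 8 + 5 + 3) / 5 = 20/5 = 4
  mean(X_3) = (2 + 3 + 4 + 3 + 2) / 5 = 14/5 = 2.8

Step 2 — sample variances and covariances s[i,j] = (1/(n-1)) · Σ_k (x_{k,i} - mean_i) · (x_{k,j} - mean_j), with n-1 = 4:
  s[X_1,X_1] = ((-1.8)·(-1.8) + (0.2)·(0.2) + (4.2)·(4.2) + (-0.8)·(-0.8) + (-1.8)·(-1.8)) / 4 = 24.8/4 = 6.2
  s[X_1,X_2] = ((-1.8)·(-2) + (0.2)·(-2) + (4.2)·(4) + (-0.8)·(1) + (-1.8)·(-1)) / 4 = 21/4 = 5.25
  s[X_1,X_3] = ((-1.8)·(-0.8) + (0.2)·(0.2) + (4.2)·(1.2) + (-0.8)·(0.2) + (-1.8)·(-0.8)) / 4 = 7.8/4 = 1.95
  s[X_2,X_2] = ((-2)·(-2) + (-2)·(-2) + (4)·(4) + (1)·(1) + (-1)·(-1)) / 4 = 26/4 = 6.5
  s[X_2,X_3] = ((-2)·(-0.8) + (-2)·(0.2) + (4)·(1.2) + (1)·(0.2) + (-1)·(-0.8)) / 4 = 7/4 = 1.75
  s[X_3,X_3] = ((-0.8)·(-0.8) + (0.2)·(0.2) + (1.2)·(1.2) + (0.2)·(0.2) + (-0.8)·(-0.8)) / 4 = 2.8/4 = 0.7
  Sample standard deviations s_i = √(s[i,i]):
  s(X_1) = √(6.2) = 2.49
  s(X_2) = √(6.5) = 2.5495
  s(X_3) = √(0.7) = 0.8367

Step 3 — r_{ij} = s_{ij} / (s_i · s_j):
  r[X_1,X_1] = 1 (diagonal).
  r[X_1,X_2] = 5.25 / (2.49 · 2.5495) = 5.25 / 6.3482 = 0.827
  r[X_1,X_3] = 1.95 / (2.49 · 0.8367) = 1.95 / 2.0833 = 0.936
  r[X_2,X_2] = 1 (diagonal).
  r[X_2,X_3] = 1.75 / (2.5495 · 0.8367) = 1.75 / 2.1331 = 0.8204
  r[X_3,X_3] = 1 (diagonal).

R is symmetric with unit diagonal. Assembling:

R = [[1, 0.827, 0.936],
 [0.827, 1, 0.8204],
 [0.936, 0.8204, 1]]


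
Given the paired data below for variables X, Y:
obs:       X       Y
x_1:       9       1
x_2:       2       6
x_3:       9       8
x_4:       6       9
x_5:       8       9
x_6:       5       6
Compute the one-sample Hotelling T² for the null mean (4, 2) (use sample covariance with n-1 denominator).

Step 1 — sample mean vector:
  mean(X) = (9 + 2 + 9 + 6 + 8 + 5) / 6 = 39/6 = 6.5
  mean(Y) = (1 + 6 + 8 + 9 + 9 + 6) / 6 = 39/6 = 6.5
  x̄ = (6.5, 6.5),  deviation x̄ - mu_0 = (6.5, 6.5) - (4, 2) = (2.5, 4.5).

Step 2 — sample covariance matrix, S[i,j] = (1/(n-1)) · Σ_k (x_{k,i} - mean_i) · (x_{k,j} - mean_j), divisor n-1 = 5:
  S[X,X] = ((2.5)·(2.5) + (-4.5)·(-4.5) + (2.5)·(2.5) + (-0.5)·(-0.5) + (1.5)·(1.5) + (-1.5)·(-1.5)) / 5 = 37.5/5 = 7.5
  S[X,Y] = ((2.5)·(-5.5) + (-4.5)·(-0.5) + (2.5)·(1.5) + (-0.5)·(2.5) + (1.5)·(2.5) + (-1.5)·(-0.5)) / 5 = -4.5/5 = -0.9
  S[Y,Y] = ((-5.5)·(-5.5) + (-0.5)·(-0.5) + (1.5)·(1.5) + (2.5)·(2.5) + (2.5)·(2.5) + (-0.5)·(-0.5)) / 5 = 45.5/5 = 9.1
  S = [[7.5, -0.9],
 [-0.9, 9.1]].

Step 3 — invert S. det(S) = 7.5·9.1 - (-0.9)² = 67.44.
  S^{-1} = (1/det) · [[d, -b], [-b, a]] = [[0.1349, 0.0133],
 [0.0133, 0.1112]].

Step 4 — quadratic form (x̄ - mu_0)^T · S^{-1} · (x̄ - mu_0):
  S^{-1} · (x̄ - mu_0) = (0.3974, 0.5338),
  (x̄ - mu_0)^T · [...] = (2.5)·(0.3974) + (4.5)·(0.5338) = 3.3956.

Step 5 — scale by n: T² = 6 · 3.3956 = 20.3737.

T² ≈ 20.3737


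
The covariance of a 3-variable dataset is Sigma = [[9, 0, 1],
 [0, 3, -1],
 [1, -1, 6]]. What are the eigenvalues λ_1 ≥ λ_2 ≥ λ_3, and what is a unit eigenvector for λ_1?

Step 1 — characteristic polynomial p(λ) = det(λI - Sigma) = λ³ - tr·λ² + c_1·λ - det, where tr = trace, c_1 = sum of the principal 2×2 minors, det = det(Sigma):
  tr = 9 + 3 + 6 = 18,
  c_1 = (9·3 - (0)²) + (9·6 - (1)²) + (3·6 - (-1)²) = 27 + 53 + 17 = 97,
  det = 9·(3·6 - (-1)²) - (0)·((0)·6 - (-1)·(1)) + (1)·((0)·(-1) - 3·(1)) = 9·(17) - (0)·(1) + (1)·(-3) = 150.
  So p(λ) = λ³ - 18λ² + 97λ - 150.
Step 2 — look for an integer root (rational root theorem: any rational root is an integer divisor of 150). Testing λ = 6:
  p(6) = 216 - 648 + 582 - 150 = 0  ✓
  Dividing out (λ - 6): p(λ) = (λ - 6)(λ² - 12λ + 25).
Step 3 — remaining eigenvalues from the quadratic λ² - 12λ + 25 = 0:
  Δ = 12² - 4·25 = 144 - 100 = 44,  λ = (12 ± √44)/2 = (12 ± 6.6332)/2 ≈ 9.3166 or 2.6834.
  Sorted: λ_1 = 9.3166,  λ_2 = 6,  λ_3 = 2.6834  (check: sum = 18 = tr ✓).

Step 4 — unit eigenvector for λ_1 ≈ 9.3166: v spans the null space of (Sigma - λ_1 I), whose rows are
  r_1 = (-0.3166, 0, 1),  r_2 = (0, -6.3166, -1),  r_3 = (1, -1, -3.3166).
  v is orthogonal to every row, so take v ∝ r_1 × r_2 = ((0)·(-1) - (1)·(-6.3166), (1)·(0) - (-0.3166)·(-1), (-0.3166)·(-6.3166) - (0)·(0)) ≈ (6.3166, -0.3166, 2).
  Let u = (6.3166, -0.3166, 2).
  ||u|| = √((6.3166)² + (-0.3166)² + (2)²) = √(44) ≈ 6.6332,  v_1 = u/||u|| ≈ (0.9523, -0.0477, 0.3015) (||v_1|| = 1).

λ_1 = 9.3166,  λ_2 = 6,  λ_3 = 2.6834;  v_1 ≈ (0.9523, -0.0477, 0.3015)


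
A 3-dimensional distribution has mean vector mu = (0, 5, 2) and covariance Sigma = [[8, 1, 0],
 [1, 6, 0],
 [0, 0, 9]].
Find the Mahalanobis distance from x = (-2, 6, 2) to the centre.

Step 1 — centre the observation: (x - mu) = (-2, 1, 0).

Step 2 — invert Sigma (cofactor / det for 3×3, or solve directly):
  Sigma^{-1} = [[0.1277, -0.0213, 0],
 [-0.0213, 0.1702, 0],
 [0, 0, 0.1111]].

Step 3 — form the quadratic (x - mu)^T · Sigma^{-1} · (x - mu):
  Sigma^{-1} · (x - mu) = (-0.2766, 0.2128, 0).
  (x - mu)^T · [Sigma^{-1} · (x - mu)] = (-2)·(-0.2766) + (1)·(0.2128) + (0)·(0) = 0.766.

Step 4 — take square root: d = √(0.766) ≈ 0.8752.

d(x, mu) = √(0.766) ≈ 0.8752


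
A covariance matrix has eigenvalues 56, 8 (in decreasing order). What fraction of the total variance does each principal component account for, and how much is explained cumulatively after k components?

Step 1 — total variance = trace(Sigma) = Σ λ_i = 56 + 8 = 64.

Step 2 — fraction explained by component i = λ_i / Σ λ:
  PC1: 56/64 = 0.875
  PC2: 8/64 = 0.125

Step 3 — cumulative fraction after k components = (λ_1 + ... + λ_k) / Σ λ:
  k = 1: 56/64 = 0.875
  k = 2: (56 + 8)/64 = 64/64 = 1

Summary (fraction, with percent):

explained: PC1 0.875 (87.5%), PC2 0.125 (12.5%);  cumulative: 0.875, 1


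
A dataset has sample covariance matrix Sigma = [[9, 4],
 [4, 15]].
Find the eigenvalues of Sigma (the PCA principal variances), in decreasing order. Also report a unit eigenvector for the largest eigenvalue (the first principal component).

Step 1 — characteristic polynomial of 2×2 Sigma:
  det(Sigma - λI) = λ² - trace · λ + det = 0.
  trace = 9 + 15 = 24, det = 9·15 - (4)² = 119.
Step 2 — discriminant:
  Δ = trace² - 4·det = 576 - 476 = 100.
Step 3 — eigenvalues:
  λ = (trace ± √Δ)/2 = (24 ± 10)/2,
  λ_1 = 17,  λ_2 = 7.

Step 4 — unit eigenvector for λ_1: solve (Sigma - λ_1 I)v = 0. First row:
  (9 - 17)·v_x + (4)·v_y = 0, i.e. (-8)·v_x + (4)·v_y = 0,
  so v ∝ (b, λ_1 - a) = (4, 8) = u.
  ||u|| = √((4)² + (8)²) = √(80) ≈ 8.9443,
  v_1 = u/||u|| ≈ (0.4472, 0.8944) (||v_1|| = 1).

λ_1 = 17,  λ_2 = 7;  v_1 ≈ (0.4472, 0.8944)


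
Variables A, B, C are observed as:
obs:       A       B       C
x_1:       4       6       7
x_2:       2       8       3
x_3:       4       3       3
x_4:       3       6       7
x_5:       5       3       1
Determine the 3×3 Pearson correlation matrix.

Step 1 — column means:
  mean(A) = (4 + 2 + 4 + 3 + 5) / 5 = 18/5 = 3.6
  mean(B) = (6 + 8 + 3 + 6 + 3) / 5 = 26/5 = 5.2
  mean(C) = (7 + 3 + 3 + 7 + 1) / 5 = 21/5 = 4.2

Step 2 — sample variances and covariances s[i,j] = (1/(n-1)) · Σ_k (x_{k,i} - mean_i) · (x_{k,j} - mean_j), with n-1 = 4:
  s[A,A] = ((0.4)·(0.4) + (-1.6)·(-1.6) + (0.4)·(0.4) + (-0.6)·(-0.6) + (1.4)·(1.4)) / 4 = 5.2/4 = 1.3
  s[A,B] = ((0.4)·(0.8) + (-1.6)·(2.8) + (0.4)·(-2.2) + (-0.6)·(0.8) + (1.4)·(-2.2)) / 4 = -8.6/4 = -2.15
  s[A,C] = ((0.4)·(2.8) + (-1.6)·(-1.2) + (0.4)·(-1.2) + (-0.6)·(2.8) + (1.4)·(-3.2)) / 4 = -3.6/4 = -0.9
  s[B,B] = ((0.8)·(0.8) + (2.8)·(2.8) + (-2.2)·(-2.2) + (0.8)·(0.8) + (-2.2)·(-2.2)) / 4 = 18.8/4 = 4.7
  s[B,C] = ((0.8)·(2.8) + (2.8)·(-1.2) + (-2.2)·(-1.2) + (0.8)·(2.8) + (-2.2)·(-3.2)) / 4 = 10.8/4 = 2.7
  s[C,C] = ((2.8)·(2.8) + (-1.2)·(-1.2) + (-1.2)·(-1.2) + (2.8)·(2.8) + (-3.2)·(-3.2)) / 4 = 28.8/4 = 7.2
  Sample standard deviations s_i = √(s[i,i]):
  s(A) = √(1.3) = 1.1402
  s(B) = √(4.7) = 2.1679
  s(C) = √(7.2) = 2.6833

Step 3 — r_{ij} = s_{ij} / (s_i · s_j):
  r[A,A] = 1 (diagonal).
  r[A,B] = -2.15 / (1.1402 · 2.1679) = -2.15 / 2.4718 = -0.8698
  r[A,C] = -0.9 / (1.1402 · 2.6833) = -0.9 / 3.0594 = -0.2942
  r[B,B] = 1 (diagonal).
  r[B,C] = 2.7 / (2.1679 · 2.6833) = 2.7 / 5.8172 = 0.4641
  r[C,C] = 1 (diagonal).

R is symmetric with unit diagonal. Assembling:

R = [[1, -0.8698, -0.2942],
 [-0.8698, 1, 0.4641],
 [-0.2942, 0.4641, 1]]


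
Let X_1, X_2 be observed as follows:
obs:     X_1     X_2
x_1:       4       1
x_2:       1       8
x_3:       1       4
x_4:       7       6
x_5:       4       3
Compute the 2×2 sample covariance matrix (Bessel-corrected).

Step 1 — column means:
  mean(X_1) = (4 + 1 + 1 + 7 + 4) / 5 = 17/5 = 3.4
  mean(X_2) = (1 + 8 + 4 + 6 + 3) / 5 = 22/5 = 4.4

Step 2 — sample covariance S[i,j] = (1/(n-1)) · Σ_k (x_{k,i} - mean_i) · (x_{k,j} - mean_j), with n-1 = 4.
  S[X_1,X_1] = ((0.6)·(0.6) + (-2.4)·(-2.4) + (-2.4)·(-2.4) + (3.6)·(3.6) + (0.6)·(0.6)) / 4 = 25.2/4 = 6.3
  S[X_1,X_2] = ((0.6)·(-3.4) + (-2.4)·(3.6) + (-2.4)·(-0.4) + (3.6)·(1.6) + (0.6)·(-1.4)) / 4 = -4.8/4 = -1.2
  S[X_2,X_2] = ((-3.4)·(-3.4) + (3.6)·(3.6) + (-0.4)·(-0.4) + (1.6)·(1.6) + (-1.4)·(-1.4)) / 4 = 29.2/4 = 7.3

S is symmetric (S[j,i] = S[i,j]). Assembling:

S = [[6.3, -1.2],
 [-1.2, 7.3]]


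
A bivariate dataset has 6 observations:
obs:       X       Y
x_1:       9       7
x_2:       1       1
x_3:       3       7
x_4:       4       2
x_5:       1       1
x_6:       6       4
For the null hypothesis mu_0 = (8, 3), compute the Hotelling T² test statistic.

Step 1 — sample mean vector:
  mean(X) = (9 + 1 + 3 + 4 + 1 + 6) / 6 = 24/6 = 4
  mean(Y) = (7 + 1 + 7 + 2 + 1 + 4) / 6 = 22/6 = 3.6667
  x̄ = (4, 3.6667),  deviation x̄ - mu_0 = (4, 3.6667) - (8, 3) = (-4, 0.6667).

Step 2 — sample covariance matrix, S[i,j] = (1/(n-1)) · Σ_k (x_{k,i} - mean_i) · (x_{k,j} - mean_j), divisor n-1 = 5:
  S[X,X] = ((5)·(5) + (-3)·(-3) + (-1)·(-1) + (0)·(0) + (-3)·(-3) + (2)·(2)) / 5 = 48/5 = 9.6
  S[X,Y] = ((5)·(3.3333) + (-3)·(-2.6667) + (-1)·(3.3333) + (0)·(-1.6667) + (-3)·(-2.6667) + (2)·(0.3333)) / 5 = 30/5 = 6
  S[Y,Y] = ((3.3333)·(3.3333) + (-2.6667)·(-2.6667) + (3.3333)·(3.3333) + (-1.6667)·(-1.6667) + (-2.6667)·(-2.6667) + (0.3333)·(0.3333)) / 5 = 39.3333/5 = 7.8667
  S = [[9.6, 6],
 [6, 7.8667]].

Step 3 — invert S. det(S) = 9.6·7.8667 - (6)² = 39.52.
  S^{-1} = (1/det) · [[d, -b], [-b, a]] = [[0.1991, -0.1518],
 [-0.1518, 0.2429]].

Step 4 — quadratic form (x̄ - mu_0)^T · S^{-1} · (x̄ - mu_0):
  S^{-1} · (x̄ - mu_0) = (-0.8974, 0.7692),
  (x̄ - mu_0)^T · [...] = (-4)·(-0.8974) + (0.6667)·(0.7692) = 4.1026.

Step 5 — scale by n: T² = 6 · 4.1026 = 24.6154.

T² ≈ 24.6154


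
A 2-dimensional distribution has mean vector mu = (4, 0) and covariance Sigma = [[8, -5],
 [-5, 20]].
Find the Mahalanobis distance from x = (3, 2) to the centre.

Step 1 — centre the observation: (x - mu) = (-1, 2).

Step 2 — invert Sigma. det(Sigma) = 8·20 - (-5)² = 135.
  Sigma^{-1} = (1/det) · [[d, -b], [-b, a]] = [[0.1481, 0.037],
 [0.037, 0.0593]].

Step 3 — form the quadratic (x - mu)^T · Sigma^{-1} · (x - mu):
  Sigma^{-1} · (x - mu) = (-0.0741, 0.0815).
  (x - mu)^T · [Sigma^{-1} · (x - mu)] = (-1)·(-0.0741) + (2)·(0.0815) = 0.237.

Step 4 — take square root: d = √(0.237) ≈ 0.4869.

d(x, mu) = √(0.237) ≈ 0.4869


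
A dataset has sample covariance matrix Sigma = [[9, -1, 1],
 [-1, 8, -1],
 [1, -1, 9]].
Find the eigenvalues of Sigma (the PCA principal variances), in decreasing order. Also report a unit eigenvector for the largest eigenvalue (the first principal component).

Step 1 — characteristic polynomial p(λ) = det(λI - Sigma) = λ³ - tr·λ² + c_1·λ - det, where tr = trace, c_1 = sum of the principal 2×2 minors, det = det(Sigma):
  tr = 9 + 8 + 9 = 26,
  c_1 = (9·8 - (-1)²) + (9·9 - (1)²) + (8·9 - (-1)²) = 71 + 80 + 71 = 222,
  det = 9·(8·9 - (-1)²) - (-1)·((-1)·9 - (-1)·(1)) + (1)·((-1)·(-1) - 8·(1)) = 9·(71) - (-1)·(-8) + (1)·(-7) = 624.
  So p(λ) = λ³ - 26λ² + 222λ - 624.
Step 2 — look for an integer root (rational root theorem: any rational root is an integer divisor of 624). Testing λ = 8:
  p(8) = 512 - 1664 + 1776 - 624 = 0  ✓
  Dividing out (λ - 8): p(λ) = (λ - 8)(λ² - 18λ + 78).
Step 3 — remaining eigenvalues from the quadratic λ² - 18λ + 78 = 0:
  Δ = 18² - 4·78 = 324 - 312 = 12,  λ = (18 ± √12)/2 = (18 ± 3.4641)/2 ≈ 10.7321 or 7.2679.
  Sorted: λ_1 = 10.7321,  λ_2 = 8,  λ_3 = 7.2679  (check: sum = 26 = tr ✓).

Step 4 — unit eigenvector for λ_1 ≈ 10.7321: v spans the null space of (Sigma - λ_1 I), whose rows are
  r_1 = (-1.7321, -1, 1),  r_2 = (-1, -2.7321, -1),  r_3 = (1, -1, -1.7321).
  v is orthogonal to every row, so take v ∝ r_1 × r_2 = ((-1)·(-1) - (1)·(-2.7321), (1)·(-1) - (-1.7321)·(-1), (-1.7321)·(-2.7321) - (-1)·(-1)) ≈ (3.7321, -2.7321, 3.7321).
  Let u = (3.7321, -2.7321, 3.7321).
  ||u|| = √((3.7321)² + (-2.7321)² + (3.7321)²) = √(35.3205) ≈ 5.9431,  v_1 = u/||u|| ≈ (0.628, -0.4597, 0.628) (||v_1|| = 1).

λ_1 = 10.7321,  λ_2 = 8,  λ_3 = 7.2679;  v_1 ≈ (0.628, -0.4597, 0.628)


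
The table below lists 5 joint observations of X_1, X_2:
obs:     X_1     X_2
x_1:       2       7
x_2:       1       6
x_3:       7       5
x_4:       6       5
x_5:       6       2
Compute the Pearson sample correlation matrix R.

Step 1 — column means:
  mean(X_1) = (2 + 1 + 7 + 6 + 6) / 5 = 22/5 = 4.4
  mean(X_2) = (7 + 6 + 5 + 5 + 2) / 5 = 25/5 = 5

Step 2 — sample variances and covariances s[i,j] = (1/(n-1)) · Σ_k (x_{k,i} - mean_i) · (x_{k,j} - mean_j), with n-1 = 4:
  s[X_1,X_1] = ((-2.4)·(-2.4) + (-3.4)·(-3.4) + (2.6)·(2.6) + (1.6)·(1.6) + (1.6)·(1.6)) / 4 = 29.2/4 = 7.3
  s[X_1,X_2] = ((-2.4)·(2) + (-3.4)·(1) + (2.6)·(0) + (1.6)·(0) + (1.6)·(-3)) / 4 = -13/4 = -3.25
  s[X_2,X_2] = ((2)·(2) + (1)·(1) + (0)·(0) + (0)·(0) + (-3)·(-3)) / 4 = 14/4 = 3.5
  Sample standard deviations s_i = √(s[i,i]):
  s(X_1) = √(7.3) = 2.7019
  s(X_2) = √(3.5) = 1.8708

Step 3 — r_{ij} = s_{ij} / (s_i · s_j):
  r[X_1,X_1] = 1 (diagonal).
  r[X_1,X_2] = -3.25 / (2.7019 · 1.8708) = -3.25 / 5.0547 = -0.643
  r[X_2,X_2] = 1 (diagonal).

R is symmetric with unit diagonal. Assembling:

R = [[1, -0.643],
 [-0.643, 1]]


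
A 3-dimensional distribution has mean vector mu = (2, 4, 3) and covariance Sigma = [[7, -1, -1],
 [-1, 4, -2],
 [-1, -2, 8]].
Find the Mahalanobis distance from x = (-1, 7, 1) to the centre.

Step 1 — centre the observation: (x - mu) = (-3, 3, -2).

Step 2 — invert Sigma (cofactor / det for 3×3, or solve directly):
  Sigma^{-1} = [[0.1556, 0.0556, 0.0333],
 [0.0556, 0.3056, 0.0833],
 [0.0333, 0.0833, 0.15]].

Step 3 — form the quadratic (x - mu)^T · Sigma^{-1} · (x - mu):
  Sigma^{-1} · (x - mu) = (-0.3667, 0.5833, -0.15).
  (x - mu)^T · [Sigma^{-1} · (x - mu)] = (-3)·(-0.3667) + (3)·(0.5833) + (-2)·(-0.15) = 3.15.

Step 4 — take square root: d = √(3.15) ≈ 1.7748.

d(x, mu) = √(3.15) ≈ 1.7748


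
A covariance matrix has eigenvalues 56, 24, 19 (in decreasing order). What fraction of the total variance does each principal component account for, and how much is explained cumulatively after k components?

Step 1 — total variance = trace(Sigma) = Σ λ_i = 56 + 24 + 19 = 99.

Step 2 — fraction explained by component i = λ_i / Σ λ:
  PC1: 56/99 = 0.5657
  PC2: 24/99 = 0.2424
  PC3: 19/99 = 0.1919

Step 3 — cumulative fraction after k components = (λ_1 + ... + λ_k) / Σ λ:
  k = 1: 56/99 = 0.5657
  k = 2: (56 + 24)/99 = 80/99 = 0.8081
  k = 3: (56 + 24 + 19)/99 = 99/99 = 1

Summary (fraction, with percent):

explained: PC1 0.5657 (56.57%), PC2 0.2424 (24.24%), PC3 0.1919 (19.19%);  cumulative: 0.5657, 0.8081, 1


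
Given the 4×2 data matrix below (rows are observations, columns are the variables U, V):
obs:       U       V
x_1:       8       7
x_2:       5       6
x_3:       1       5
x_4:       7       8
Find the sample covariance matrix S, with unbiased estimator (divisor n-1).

Step 1 — column means:
  mean(U) = (8 + 5 + 1 + 7) / 4 = 21/4 = 5.25
  mean(V) = (7 + 6 + 5 + 8) / 4 = 26/4 = 6.5

Step 2 — sample covariance S[i,j] = (1/(n-1)) · Σ_k (x_{k,i} - mean_i) · (x_{k,j} - mean_j), with n-1 = 3.
  S[U,U] = ((2.75)·(2.75) + (-0.25)·(-0.25) + (-4.25)·(-4.25) + (1.75)·(1.75)) / 3 = 28.75/3 = 9.5833
  S[U,V] = ((2.75)·(0.5) + (-0.25)·(-0.5) + (-4.25)·(-1.5) + (1.75)·(1.5)) / 3 = 10.5/3 = 3.5
  S[V,V] = ((0.5)·(0.5) + (-0.5)·(-0.5) + (-1.5)·(-1.5) + (1.5)·(1.5)) / 3 = 5/3 = 1.6667

S is symmetric (S[j,i] = S[i,j]). Assembling:

S = [[9.5833, 3.5],
 [3.5, 1.6667]]
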